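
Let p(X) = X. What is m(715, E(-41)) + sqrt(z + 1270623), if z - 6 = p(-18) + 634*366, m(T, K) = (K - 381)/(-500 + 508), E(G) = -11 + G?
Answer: -433/8 + sqrt(1502655) ≈ 1171.7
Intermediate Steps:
m(T, K) = -381/8 + K/8 (m(T, K) = (-381 + K)/8 = (-381 + K)*(1/8) = -381/8 + K/8)
z = 232032 (z = 6 + (-18 + 634*366) = 6 + (-18 + 232044) = 6 + 232026 = 232032)
m(715, E(-41)) + sqrt(z + 1270623) = (-381/8 + (-11 - 41)/8) + sqrt(232032 + 1270623) = (-381/8 + (1/8)*(-52)) + sqrt(1502655) = (-381/8 - 13/2) + sqrt(1502655) = -433/8 + sqrt(1502655)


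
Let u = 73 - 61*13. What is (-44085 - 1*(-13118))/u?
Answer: 30967/720 ≈ 43.010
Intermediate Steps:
u = -720 (u = 73 - 793 = -720)
(-44085 - 1*(-13118))/u = (-44085 - 1*(-13118))/(-720) = (-44085 + 13118)*(-1/720) = -30967*(-1/720) = 30967/720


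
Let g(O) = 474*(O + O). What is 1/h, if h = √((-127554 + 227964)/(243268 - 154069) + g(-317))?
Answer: -I*√265670562001614/8935208758 ≈ -0.0018242*I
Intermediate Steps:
g(O) = 948*O (g(O) = 474*(2*O) = 948*O)
h = I*√265670562001614/29733 (h = √((-127554 + 227964)/(243268 - 154069) + 948*(-317)) = √(100410/89199 - 300516) = √(100410*(1/89199) - 300516) = √(33470/29733 - 300516) = √(-8935208758/29733) = I*√265670562001614/29733 ≈ 548.19*I)
1/h = 1/(I*√265670562001614/29733) = -I*√265670562001614/8935208758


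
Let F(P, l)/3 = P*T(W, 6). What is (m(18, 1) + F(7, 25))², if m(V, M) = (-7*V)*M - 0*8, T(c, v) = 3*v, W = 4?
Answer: 63504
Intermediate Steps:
F(P, l) = 54*P (F(P, l) = 3*(P*(3*6)) = 3*(P*18) = 3*(18*P) = 54*P)
m(V, M) = -7*M*V (m(V, M) = -7*M*V - 1*0 = -7*M*V + 0 = -7*M*V)
(m(18, 1) + F(7, 25))² = (-7*1*18 + 54*7)² = (-126 + 378)² = 252² = 63504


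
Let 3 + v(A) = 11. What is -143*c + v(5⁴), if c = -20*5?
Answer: 14308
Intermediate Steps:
v(A) = 8 (v(A) = -3 + 11 = 8)
c = -100
-143*c + v(5⁴) = -143*(-100) + 8 = 14300 + 8 = 14308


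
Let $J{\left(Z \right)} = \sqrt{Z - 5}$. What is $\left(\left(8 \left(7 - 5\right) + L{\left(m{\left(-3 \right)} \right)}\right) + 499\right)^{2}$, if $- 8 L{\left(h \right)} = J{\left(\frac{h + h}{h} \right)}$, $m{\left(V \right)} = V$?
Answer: $\frac{\left(4120 - i \sqrt{3}\right)^{2}}{64} \approx 2.6523 \cdot 10^{5} - 223.0 i$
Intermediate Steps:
$J{\left(Z \right)} = \sqrt{-5 + Z}$
$L{\left(h \right)} = - \frac{i \sqrt{3}}{8}$ ($L{\left(h \right)} = - \frac{\sqrt{-5 + \frac{h + h}{h}}}{8} = - \frac{\sqrt{-5 + \frac{2 h}{h}}}{8} = - \frac{\sqrt{-5 + 2}}{8} = - \frac{\sqrt{-3}}{8} = - \frac{i \sqrt{3}}{8}$)
$\left(\left(8 \left(7 - 5\right) + L{\left(m{\left(-3 \right)} \right)}\right) + 499\right)^{2} = \left(\left(8 \left(7 - 5\right) - \frac{i \sqrt{3}}{8}\right) + 499\right)^{2} = \left(\left(8 \cdot 2 - \frac{i \sqrt{3}}{8}\right) + 499\right)^{2} = \left(\left(16 - \frac{i \sqrt{3}}{8}\right) + 499\right)^{2} = \left(515 - \frac{i \sqrt{3}}{8}\right)^{2}$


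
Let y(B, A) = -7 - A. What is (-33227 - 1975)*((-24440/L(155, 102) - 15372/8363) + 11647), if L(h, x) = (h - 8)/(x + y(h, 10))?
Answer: 35873047711678/409787 ≈ 8.7541e+7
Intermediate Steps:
L(h, x) = (-8 + h)/(-17 + x) (L(h, x) = (h - 8)/(x + (-7 - 1*10)) = (-8 + h)/(x + (-7 - 10)) = (-8 + h)/(x - 17) = (-8 + h)/(-17 + x))
(-33227 - 1975)*((-24440/L(155, 102) - 15372/8363) + 11647) = (-33227 - 1975)*((-24440*(-17 + 102)/(-8 + 155) - 15372/8363) + 11647) = -35202*((-24440/(147/85) - 15372*1/8363) + 11647) = -35202*((-24440/((1/85)*147) - 15372/8363) + 11647) = -35202*((-24440/147/85 - 15372/8363) + 11647) = -35202*((-24440*85/147 - 15372/8363) + 11647) = -35202*((-2077400/147 - 15372/8363) + 11647) = -35202*(-17375555884/1229361 + 11647) = -35202*(-3057188317/1229361) = 35873047711678/409787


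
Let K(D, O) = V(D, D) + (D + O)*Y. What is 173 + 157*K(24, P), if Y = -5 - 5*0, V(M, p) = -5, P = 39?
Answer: -50067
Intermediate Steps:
Y = -5 (Y = -5 + 0 = -5)
K(D, O) = -5 - 5*D - 5*O (K(D, O) = -5 + (D + O)*(-5) = -5 + (-5*D - 5*O) = -5 - 5*D - 5*O)
173 + 157*K(24, P) = 173 + 157*(-5 - 5*24 - 5*39) = 173 + 157*(-5 - 120 - 195) = 173 + 157*(-320) = 173 - 50240 = -50067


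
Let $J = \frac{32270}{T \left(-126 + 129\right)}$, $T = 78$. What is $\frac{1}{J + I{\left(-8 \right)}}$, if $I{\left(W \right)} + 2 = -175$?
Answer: $- \frac{117}{4574} \approx -0.025579$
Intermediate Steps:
$I{\left(W \right)} = -177$ ($I{\left(W \right)} = -2 - 175 = -177$)
$J = \frac{16135}{117}$ ($J = \frac{32270}{78 \left(-126 + 129\right)} = \frac{32270}{78 \cdot 3} = \frac{32270}{234} = 32270 \cdot \frac{1}{234} = \frac{16135}{117} \approx 137.91$)
$\frac{1}{J + I{\left(-8 \right)}} = \frac{1}{\frac{16135}{117} - 177} = \frac{1}{- \frac{4574}{117}} = - \frac{117}{4574}$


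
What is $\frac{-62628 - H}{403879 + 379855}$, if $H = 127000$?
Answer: $- \frac{94814}{391867} \approx -0.24195$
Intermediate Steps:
$\frac{-62628 - H}{403879 + 379855} = \frac{-62628 - 127000}{403879 + 379855} = \frac{-62628 - 127000}{783734} = \left(-189628\right) \frac{1}{783734} = - \frac{94814}{391867}$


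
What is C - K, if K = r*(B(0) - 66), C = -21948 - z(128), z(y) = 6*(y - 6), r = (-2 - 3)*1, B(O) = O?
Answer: -23010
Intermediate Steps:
r = -5 (r = -5*1 = -5)
z(y) = -36 + 6*y (z(y) = 6*(-6 + y) = -36 + 6*y)
C = -22680 (C = -21948 - (-36 + 6*128) = -21948 - (-36 + 768) = -21948 - 1*732 = -21948 - 732 = -22680)
K = 330 (K = -5*(0 - 66) = -5*(-66) = 330)
C - K = -22680 - 1*330 = -22680 - 330 = -23010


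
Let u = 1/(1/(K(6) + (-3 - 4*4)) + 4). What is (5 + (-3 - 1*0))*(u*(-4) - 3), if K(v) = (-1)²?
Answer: -570/71 ≈ -8.0282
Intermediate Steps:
K(v) = 1
u = 18/71 (u = 1/(1/(1 + (-3 - 4*4)) + 4) = 1/(1/(1 + (-3 - 16)) + 4) = 1/(1/(1 - 19) + 4) = 1/(1/(-18) + 4) = 1/(-1/18 + 4) = 1/(71/18) = 18/71 ≈ 0.25352)
(5 + (-3 - 1*0))*(u*(-4) - 3) = (5 + (-3 - 1*0))*((18/71)*(-4) - 3) = (5 + (-3 + 0))*(-72/71 - 3) = (5 - 3)*(-285/71) = 2*(-285/71) = -570/71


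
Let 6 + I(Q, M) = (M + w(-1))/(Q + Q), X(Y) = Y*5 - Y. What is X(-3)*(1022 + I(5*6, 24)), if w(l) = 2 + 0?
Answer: -60986/5 ≈ -12197.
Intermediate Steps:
w(l) = 2
X(Y) = 4*Y (X(Y) = 5*Y - Y = 4*Y)
I(Q, M) = -6 + (2 + M)/(2*Q) (I(Q, M) = -6 + (M + 2)/(Q + Q) = -6 + (2 + M)/((2*Q)) = -6 + (2 + M)*(1/(2*Q)) = -6 + (2 + M)/(2*Q))
X(-3)*(1022 + I(5*6, 24)) = (4*(-3))*(1022 + (2 + 24 - 60*6)/(2*((5*6)))) = -12*(1022 + (1/2)*(2 + 24 - 12*30)/30) = -12*(1022 + (1/2)*(1/30)*(2 + 24 - 360)) = -12*(1022 + (1/2)*(1/30)*(-334)) = -12*(1022 - 167/30) = -12*30493/30 = -60986/5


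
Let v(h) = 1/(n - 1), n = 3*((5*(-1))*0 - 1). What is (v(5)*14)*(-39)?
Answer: 273/2 ≈ 136.50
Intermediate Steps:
n = -3 (n = 3*(-5*0 - 1) = 3*(0 - 1) = 3*(-1) = -3)
v(h) = -¼ (v(h) = 1/(-3 - 1) = 1/(-4) = -¼)
(v(5)*14)*(-39) = -¼*14*(-39) = -7/2*(-39) = 273/2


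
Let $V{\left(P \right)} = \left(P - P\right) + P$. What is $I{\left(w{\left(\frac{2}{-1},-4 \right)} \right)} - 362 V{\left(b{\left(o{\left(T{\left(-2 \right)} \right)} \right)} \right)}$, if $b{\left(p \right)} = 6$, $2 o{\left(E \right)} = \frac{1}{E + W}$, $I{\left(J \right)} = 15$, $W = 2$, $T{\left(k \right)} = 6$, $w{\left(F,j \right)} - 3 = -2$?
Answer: $-2157$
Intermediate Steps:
$w{\left(F,j \right)} = 1$ ($w{\left(F,j \right)} = 3 - 2 = 1$)
$o{\left(E \right)} = \frac{1}{2 \left(2 + E\right)}$ ($o{\left(E \right)} = \frac{1}{2 \left(E + 2\right)} = \frac{1}{2 \left(2 + E\right)}$)
$V{\left(P \right)} = P$ ($V{\left(P \right)} = 0 + P = P$)
$I{\left(w{\left(\frac{2}{-1},-4 \right)} \right)} - 362 V{\left(b{\left(o{\left(T{\left(-2 \right)} \right)} \right)} \right)} = 15 - 2172 = -2157$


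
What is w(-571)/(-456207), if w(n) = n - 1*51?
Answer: 622/456207 ≈ 0.0013634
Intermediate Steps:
w(n) = -51 + n (w(n) = n - 51 = -51 + n)
w(-571)/(-456207) = (-51 - 571)/(-456207) = -622*(-1/456207) = 622/456207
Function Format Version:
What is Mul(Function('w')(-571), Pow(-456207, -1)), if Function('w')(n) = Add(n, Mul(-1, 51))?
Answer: Rational(622, 456207) ≈ 0.0013634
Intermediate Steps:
Function('w')(n) = Add(-51, n) (Function('w')(n) = Add(n, -51) = Add(-51, n))
Mul(Function('w')(-571), Pow(-456207, -1)) = Mul(Add(-51, -571), Pow(-456207, -1)) = Mul(-622, Rational(-1, 456207)) = Rational(622, 456207)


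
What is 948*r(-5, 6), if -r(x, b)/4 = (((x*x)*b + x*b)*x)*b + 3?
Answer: 13639824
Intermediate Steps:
r(x, b) = -12 - 4*b*x*(b*x + b*x²) (r(x, b) = -4*((((x*x)*b + x*b)*x)*b + 3) = -4*(((x²*b + b*x)*x)*b + 3) = -4*(((b*x² + b*x)*x)*b + 3) = -4*(((b*x + b*x²)*x)*b + 3) = -4*((x*(b*x + b*x²))*b + 3) = -4*(b*x*(b*x + b*x²) + 3) = -4*(3 + b*x*(b*x + b*x²)) = -12 - 4*b*x*(b*x + b*x²))
948*r(-5, 6) = 948*(-12 - 4*6²*(-5)² - 4*6²*(-5)³) = 948*(-12 - 4*36*25 - 4*36*(-125)) = 948*(-12 - 3600 + 18000) = 948*14388 = 13639824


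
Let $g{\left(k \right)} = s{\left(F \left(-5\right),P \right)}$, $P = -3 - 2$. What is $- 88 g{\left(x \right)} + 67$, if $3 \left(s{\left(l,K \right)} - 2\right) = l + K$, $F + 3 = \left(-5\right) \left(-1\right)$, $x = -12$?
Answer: $331$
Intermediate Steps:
$P = -5$ ($P = -3 - 2 = -5$)
$F = 2$ ($F = -3 - -5 = -3 + 5 = 2$)
$s{\left(l,K \right)} = 2 + \frac{K}{3} + \frac{l}{3}$ ($s{\left(l,K \right)} = 2 + \frac{l + K}{3} = 2 + \frac{K + l}{3} = 2 + \left(\frac{K}{3} + \frac{l}{3}\right) = 2 + \frac{K}{3} + \frac{l}{3}$)
$g{\left(k \right)} = -3$ ($g{\left(k \right)} = 2 + \frac{1}{3} \left(-5\right) + \frac{2 \left(-5\right)}{3} = 2 - \frac{5}{3} + \frac{1}{3} \left(-10\right) = 2 - \frac{5}{3} - \frac{10}{3} = -3$)
$- 88 g{\left(x \right)} + 67 = \left(-88\right) \left(-3\right) + 67 = 264 + 67 = 331$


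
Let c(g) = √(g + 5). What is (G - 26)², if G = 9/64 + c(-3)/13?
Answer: 462903417/692224 - 1655*√2/416 ≈ 663.09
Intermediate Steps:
c(g) = √(5 + g)
G = 9/64 + √2/13 (G = 9/64 + √(5 - 3)/13 = 9*(1/64) + √2*(1/13) = 9/64 + √2/13 ≈ 0.24941)
(G - 26)² = ((9/64 + √2/13) - 26)² = (-1655/64 + √2/13)²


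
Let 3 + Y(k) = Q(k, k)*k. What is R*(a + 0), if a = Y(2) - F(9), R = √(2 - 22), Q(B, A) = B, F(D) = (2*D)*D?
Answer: -322*I*√5 ≈ -720.01*I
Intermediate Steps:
F(D) = 2*D²
Y(k) = -3 + k² (Y(k) = -3 + k*k = -3 + k²)
R = 2*I*√5 (R = √(-20) = 2*I*√5 ≈ 4.4721*I)
a = -161 (a = (-3 + 2²) - 2*9² = (-3 + 4) - 2*81 = 1 - 1*162 = 1 - 162 = -161)
R*(a + 0) = (2*I*√5)*(-161 + 0) = (2*I*√5)*(-161) = -322*I*√5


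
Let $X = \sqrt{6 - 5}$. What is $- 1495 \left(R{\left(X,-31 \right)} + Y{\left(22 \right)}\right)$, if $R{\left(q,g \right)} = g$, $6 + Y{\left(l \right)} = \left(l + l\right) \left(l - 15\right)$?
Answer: $-405145$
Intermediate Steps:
$Y{\left(l \right)} = -6 + 2 l \left(-15 + l\right)$ ($Y{\left(l \right)} = -6 + \left(l + l\right) \left(l - 15\right) = -6 + 2 l \left(-15 + l\right)$)
$X = 1$ ($X = \sqrt{1} = 1$)
$- 1495 \left(R{\left(X,-31 \right)} + Y{\left(22 \right)}\right) = - 1495 \left(-31 - \left(666 - 968\right)\right) = - 1495 \left(-31 - -302\right) = - 1495 \left(-31 + 302\right) = \left(-1495\right) 271 = -405145$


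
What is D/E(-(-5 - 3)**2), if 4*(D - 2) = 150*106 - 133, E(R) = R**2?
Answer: 15775/16384 ≈ 0.96283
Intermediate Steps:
D = 15775/4 (D = 2 + (150*106 - 133)/4 = 2 + (15900 - 133)/4 = 2 + (1/4)*15767 = 2 + 15767/4 = 15775/4 ≈ 3943.8)
D/E(-(-5 - 3)**2) = 15775/(4*((-(-5 - 3)**2)**2)) = 15775/(4*((-1*(-8)**2)**2)) = 15775/(4*((-1*64)**2)) = 15775/(4*((-64)**2)) = (15775/4)/4096 = (15775/4)*(1/4096) = 15775/16384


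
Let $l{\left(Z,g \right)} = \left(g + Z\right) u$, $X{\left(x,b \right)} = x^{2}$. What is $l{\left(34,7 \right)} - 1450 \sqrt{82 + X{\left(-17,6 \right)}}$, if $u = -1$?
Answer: $-41 - 1450 \sqrt{371} \approx -27970.0$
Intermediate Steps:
$l{\left(Z,g \right)} = - Z - g$ ($l{\left(Z,g \right)} = \left(g + Z\right) \left(-1\right) = \left(Z + g\right) \left(-1\right) = - Z - g$)
$l{\left(34,7 \right)} - 1450 \sqrt{82 + X{\left(-17,6 \right)}} = \left(\left(-1\right) 34 - 7\right) - 1450 \sqrt{82 + \left(-17\right)^{2}} = \left(-34 - 7\right) - 1450 \sqrt{82 + 289} = -41 - 1450 \sqrt{371}$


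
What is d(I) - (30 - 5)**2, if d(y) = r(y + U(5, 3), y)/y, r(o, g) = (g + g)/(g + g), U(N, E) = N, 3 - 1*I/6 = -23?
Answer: -97499/156 ≈ -624.99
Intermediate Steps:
I = 156 (I = 18 - 6*(-23) = 18 + 138 = 156)
r(o, g) = 1 (r(o, g) = (2*g)/((2*g)) = (2*g)*(1/(2*g)) = 1)
d(y) = 1/y
d(I) - (30 - 5)**2 = 1/156 - (30 - 5)**2 = 1/156 - 1*25**2 = 1/156 - 1*625 = 1/156 - 625 = -97499/156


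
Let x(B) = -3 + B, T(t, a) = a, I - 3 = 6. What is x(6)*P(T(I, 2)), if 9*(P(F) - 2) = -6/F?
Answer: 5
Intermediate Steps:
I = 9 (I = 3 + 6 = 9)
P(F) = 2 - 2/(3*F) (P(F) = 2 + (-6/F)/9 = 2 - 2/(3*F))
x(6)*P(T(I, 2)) = (-3 + 6)*(2 - ⅔/2) = 3*(2 - ⅔*½) = 3*(2 - ⅓) = 3*(5/3) = 5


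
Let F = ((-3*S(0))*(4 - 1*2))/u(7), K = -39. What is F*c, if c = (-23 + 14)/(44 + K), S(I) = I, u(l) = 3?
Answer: 0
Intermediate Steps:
F = 0 (F = ((-3*0)*(4 - 1*2))/3 = (0*(4 - 2))*(1/3) = (0*2)*(1/3) = 0*(1/3) = 0)
c = -9/5 (c = (-23 + 14)/(44 - 39) = -9/5 ≈ -1.8000)
F*c = 0*(-9/5) = 0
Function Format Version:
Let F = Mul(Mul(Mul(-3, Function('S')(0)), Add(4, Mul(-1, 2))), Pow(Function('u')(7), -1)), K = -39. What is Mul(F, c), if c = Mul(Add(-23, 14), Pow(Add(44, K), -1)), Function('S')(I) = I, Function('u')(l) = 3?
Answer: 0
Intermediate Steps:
F = 0 (F = Mul(Mul(Mul(-3, 0), Add(4, Mul(-1, 2))), Pow(3, -1)) = Mul(Mul(0, Add(4, -2)), Rational(1, 3)) = Mul(Mul(0, 2), Rational(1, 3)) = Mul(0, Rational(1, 3)) = 0)
c = Rational(-9, 5) (c = Mul(Add(-23, 14), Pow(Add(44, -39), -1)) = Mul(-9, Pow(5, -1)) = Mul(-9, Rational(1, 5)) = Rational(-9, 5) ≈ -1.8000)
Mul(F, c) = Mul(0, Rational(-9, 5)) = 0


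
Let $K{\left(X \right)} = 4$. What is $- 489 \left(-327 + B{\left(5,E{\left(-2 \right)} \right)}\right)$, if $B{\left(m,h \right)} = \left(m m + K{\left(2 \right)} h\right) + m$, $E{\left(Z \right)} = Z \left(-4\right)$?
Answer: $129585$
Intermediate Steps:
$E{\left(Z \right)} = - 4 Z$
$B{\left(m,h \right)} = m + m^{2} + 4 h$ ($B{\left(m,h \right)} = \left(m m + 4 h\right) + m = \left(m^{2} + 4 h\right) + m = m + m^{2} + 4 h$)
$- 489 \left(-327 + B{\left(5,E{\left(-2 \right)} \right)}\right) = - 489 \left(-327 + \left(5 + 5^{2} + 4 \left(\left(-4\right) \left(-2\right)\right)\right)\right) = - 489 \left(-327 + \left(5 + 25 + 4 \cdot 8\right)\right) = - 489 \left(-327 + \left(5 + 25 + 32\right)\right) = - 489 \left(-327 + 62\right) = \left(-489\right) \left(-265\right) = 129585$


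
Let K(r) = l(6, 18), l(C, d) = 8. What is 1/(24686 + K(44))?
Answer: 1/24694 ≈ 4.0496e-5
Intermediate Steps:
K(r) = 8
1/(24686 + K(44)) = 1/(24686 + 8) = 1/24694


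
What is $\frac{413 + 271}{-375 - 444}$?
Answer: $- \frac{76}{91} \approx -0.83517$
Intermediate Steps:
$\frac{413 + 271}{-375 - 444} = \frac{684}{-819} = 684 \left(- \frac{1}{819}\right) = - \frac{76}{91}$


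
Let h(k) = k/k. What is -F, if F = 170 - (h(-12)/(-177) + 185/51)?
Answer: -500632/3009 ≈ -166.38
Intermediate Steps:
h(k) = 1
F = 500632/3009 (F = 170 - (1/(-177) + 185/51) = 170 - (1*(-1/177) + 185*(1/51)) = 170 - (-1/177 + 185/51) = 170 - 1*10898/3009 = 170 - 10898/3009 = 500632/3009 ≈ 166.38)
-F = -1*500632/3009 = -500632/3009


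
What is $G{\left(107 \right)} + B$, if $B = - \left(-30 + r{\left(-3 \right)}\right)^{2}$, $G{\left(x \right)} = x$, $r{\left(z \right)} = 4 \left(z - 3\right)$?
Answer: $-2809$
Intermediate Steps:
$r{\left(z \right)} = -12 + 4 z$ ($r{\left(z \right)} = 4 \left(-3 + z\right) = -12 + 4 z$)
$B = -2916$ ($B = - \left(-30 + \left(-12 + 4 \left(-3\right)\right)\right)^{2} = - \left(-30 - 24\right)^{2} = - \left(-54\right)^{2} = \left(-1\right) 2916 = -2916$)
$G{\left(107 \right)} + B = 107 - 2916 = -2809$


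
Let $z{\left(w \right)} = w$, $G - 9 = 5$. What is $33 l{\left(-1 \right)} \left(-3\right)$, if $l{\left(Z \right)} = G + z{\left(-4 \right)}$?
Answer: $-990$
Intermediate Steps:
$G = 14$ ($G = 9 + 5 = 14$)
$l{\left(Z \right)} = 10$ ($l{\left(Z \right)} = 14 - 4 = 10$)
$33 l{\left(-1 \right)} \left(-3\right) = 33 \cdot 10 \left(-3\right) = 330 \left(-3\right) = -990$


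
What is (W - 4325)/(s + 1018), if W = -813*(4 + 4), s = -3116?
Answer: 10829/2098 ≈ 5.1616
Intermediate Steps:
W = -6504 (W = -813*8 = -6504)
(W - 4325)/(s + 1018) = (-6504 - 4325)/(-3116 + 1018) = -10829/(-2098) = -10829*(-1/2098) = 10829/2098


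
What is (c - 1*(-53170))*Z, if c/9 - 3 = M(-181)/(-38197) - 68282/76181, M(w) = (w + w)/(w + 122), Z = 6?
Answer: 54789893191568634/171683253763 ≈ 3.1913e+5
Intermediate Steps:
M(w) = 2*w/(122 + w) (M(w) = (2*w)/(122 + w) = 2*w/(122 + w))
c = 3250262682729/171683253763 (c = 27 + 9*((2*(-181)/(122 - 181))/(-38197) - 68282/76181) = 27 + 9*((2*(-181)/(-59))*(-1/38197) - 68282*1/76181) = 27 + 9*((2*(-181)*(-1/59))*(-1/38197) - 68282/76181) = 27 + 9*((362/59)*(-1/38197) - 68282/76181) = 27 + 9*(-362/2253623 - 68282/76181) = 27 + 9*(-153909463208/171683253763) = 27 - 1385185168872/171683253763 = 3250262682729/171683253763 ≈ 18.932)
(c - 1*(-53170))*Z = (3250262682729/171683253763 - 1*(-53170))*6 = (3250262682729/171683253763 + 53170)*6 = (9131648865261439/171683253763)*6 = 54789893191568634/171683253763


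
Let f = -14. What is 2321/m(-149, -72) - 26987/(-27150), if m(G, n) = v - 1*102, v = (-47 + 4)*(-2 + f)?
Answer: 19707383/3977475 ≈ 4.9548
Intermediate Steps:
v = 688 (v = (-47 + 4)*(-2 - 14) = -43*(-16) = 688)
m(G, n) = 586 (m(G, n) = 688 - 1*102 = 688 - 102 = 586)
2321/m(-149, -72) - 26987/(-27150) = 2321/586 - 26987/(-27150) = 2321*(1/586) - 26987*(-1/27150) = 2321/586 + 26987/27150 = 19707383/3977475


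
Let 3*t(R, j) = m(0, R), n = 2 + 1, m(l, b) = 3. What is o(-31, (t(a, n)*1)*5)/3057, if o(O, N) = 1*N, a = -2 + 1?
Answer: 5/3057 ≈ 0.0016356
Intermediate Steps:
a = -1
n = 3
t(R, j) = 1 (t(R, j) = (1/3)*3 = 1)
o(O, N) = N
o(-31, (t(a, n)*1)*5)/3057 = ((1*1)*5)/3057 = (1*5)*(1/3057) = 5*(1/3057) = 5/3057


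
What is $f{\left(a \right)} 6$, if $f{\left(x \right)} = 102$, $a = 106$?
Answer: $612$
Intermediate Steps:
$f{\left(a \right)} 6 = 102 \cdot 6 = 612$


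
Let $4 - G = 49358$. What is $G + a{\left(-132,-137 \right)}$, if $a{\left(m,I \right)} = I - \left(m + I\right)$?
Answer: $-49222$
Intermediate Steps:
$G = -49354$ ($G = 4 - 49358 = -49354$)
$a{\left(m,I \right)} = - m$ ($a{\left(m,I \right)} = I - \left(I + m\right) = - m$)
$G + a{\left(-132,-137 \right)} = -49354 - -132 = -49354 + 132 = -49222$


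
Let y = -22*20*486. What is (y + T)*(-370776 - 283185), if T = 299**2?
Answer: 81378252879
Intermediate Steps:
T = 89401
y = -213840 (y = -440*486 = -213840)
(y + T)*(-370776 - 283185) = (-213840 + 89401)*(-370776 - 283185) = -124439*(-653961) = 81378252879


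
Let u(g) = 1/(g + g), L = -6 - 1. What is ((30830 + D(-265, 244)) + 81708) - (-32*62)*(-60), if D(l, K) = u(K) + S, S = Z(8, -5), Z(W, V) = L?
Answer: -3176391/488 ≈ -6509.0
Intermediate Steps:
L = -7
u(g) = 1/(2*g)
Z(W, V) = -7
S = -7
D(l, K) = -7 + 1/(2*K) (D(l, K) = 1/(2*K) - 7 = -7 + 1/(2*K))
((30830 + D(-265, 244)) + 81708) - (-32*62)*(-60) = ((30830 + (-7 + (1/2)/244)) + 81708) - (-32*62)*(-60) = ((30830 + (-7 + (1/2)*(1/244))) + 81708) - (-1984)*(-60) = ((30830 + (-7 + 1/488)) + 81708) - 1*119040 = ((30830 - 3415/488) + 81708) - 119040 = (15041625/488 + 81708) - 119040 = 54915129/488 - 119040 = -3176391/488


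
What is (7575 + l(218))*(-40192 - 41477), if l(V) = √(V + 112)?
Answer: -618642675 - 81669*√330 ≈ -6.2013e+8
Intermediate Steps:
l(V) = √(112 + V)
(7575 + l(218))*(-40192 - 41477) = (7575 + √(112 + 218))*(-40192 - 41477) = (7575 + √330)*(-81669) = -618642675 - 81669*√330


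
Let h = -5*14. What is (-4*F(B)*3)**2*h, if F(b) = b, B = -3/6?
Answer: -2520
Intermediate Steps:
B = -1/2 (B = -3*1/6 = -1/2 ≈ -0.50000)
h = -70
(-4*F(B)*3)**2*h = (-4*(-1/2)*3)**2*(-70) = (2*3)**2*(-70) = 6**2*(-70) = 36*(-70) = -2520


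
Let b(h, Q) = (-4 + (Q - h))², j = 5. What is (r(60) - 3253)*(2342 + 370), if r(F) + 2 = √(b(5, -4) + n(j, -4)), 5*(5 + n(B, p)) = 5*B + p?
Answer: -8827560 + 78648*√5/5 ≈ -8.7924e+6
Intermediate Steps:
n(B, p) = -5 + B + p/5 (n(B, p) = -5 + (5*B + p)/5 = -5 + (p + 5*B)/5 = -5 + (B + p/5) = -5 + B + p/5)
b(h, Q) = (-4 + Q - h)²
r(F) = -2 + 29*√5/5 (r(F) = -2 + √((4 + 5 - 1*(-4))² + (-5 + 5 + (⅕)*(-4))) = -2 + √((4 + 5 + 4)² + (-5 + 5 - ⅘)) = -2 + √(13² - ⅘) = -2 + √(169 - ⅘) = -2 + √(841/5) = -2 + 29*√5/5)
(r(60) - 3253)*(2342 + 370) = ((-2 + 29*√5/5) - 3253)*(2342 + 370) = (-3255 + 29*√5/5)*2712 = -8827560 + 78648*√5/5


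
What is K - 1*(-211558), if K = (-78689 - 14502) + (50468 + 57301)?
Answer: 226136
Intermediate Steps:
K = 14578 (K = -93191 + 107769 = 14578)
K - 1*(-211558) = 14578 - 1*(-211558) = 14578 + 211558 = 226136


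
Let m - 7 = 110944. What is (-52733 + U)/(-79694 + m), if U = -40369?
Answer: -31034/10419 ≈ -2.9786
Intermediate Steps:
m = 110951 (m = 7 + 110944 = 110951)
(-52733 + U)/(-79694 + m) = (-52733 - 40369)/(-79694 + 110951) = -93102/31257 = -93102*1/31257 = -31034/10419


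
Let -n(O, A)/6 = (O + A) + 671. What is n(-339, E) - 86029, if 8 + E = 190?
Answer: -89113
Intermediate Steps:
E = 182 (E = -8 + 190 = 182)
n(O, A) = -4026 - 6*A - 6*O (n(O, A) = -6*((O + A) + 671) = -6*((A + O) + 671) = -6*(671 + A + O) = -4026 - 6*A - 6*O)
n(-339, E) - 86029 = (-4026 - 6*182 - 6*(-339)) - 86029 = (-4026 - 1092 + 2034) - 86029 = -3084 - 86029 = -89113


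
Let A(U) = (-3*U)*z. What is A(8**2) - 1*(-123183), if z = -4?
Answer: 123951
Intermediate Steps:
A(U) = 12*U (A(U) = -3*U*(-4) = 12*U)
A(8**2) - 1*(-123183) = 12*8**2 - 1*(-123183) = 12*64 + 123183 = 768 + 123183 = 123951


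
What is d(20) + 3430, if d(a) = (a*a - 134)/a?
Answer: 34433/10 ≈ 3443.3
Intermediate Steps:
d(a) = (-134 + a**2)/a (d(a) = (a**2 - 134)/a = (-134 + a**2)/a)
d(20) + 3430 = (20 - 134/20) + 3430 = (20 - 134*1/20) + 3430 = (20 - 67/10) + 3430 = 133/10 + 3430 = 34433/10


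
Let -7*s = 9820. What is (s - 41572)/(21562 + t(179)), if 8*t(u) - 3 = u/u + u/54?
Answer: -129955968/65206253 ≈ -1.9930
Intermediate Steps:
s = -9820/7 (s = -⅐*9820 = -9820/7 ≈ -1402.9)
t(u) = ½ + u/432 (t(u) = 3/8 + (u/u + u/54)/8 = 3/8 + (1 + u*(1/54))/8 = 3/8 + (1 + u/54)/8 = 3/8 + (⅛ + u/432) = ½ + u/432)
(s - 41572)/(21562 + t(179)) = (-9820/7 - 41572)/(21562 + (½ + (1/432)*179)) = -300824/(7*(21562 + (½ + 179/432))) = -300824/(7*(21562 + 395/432)) = -300824/(7*9315179/432) = -300824/7*432/9315179 = -129955968/65206253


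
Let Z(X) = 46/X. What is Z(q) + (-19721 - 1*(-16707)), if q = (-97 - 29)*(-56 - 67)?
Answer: -23355463/7749 ≈ -3014.0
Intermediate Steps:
q = 15498 (q = -126*(-123) = 15498)
Z(q) + (-19721 - 1*(-16707)) = 46/15498 + (-19721 - 1*(-16707)) = 46*(1/15498) + (-19721 + 16707) = 23/7749 - 3014 = -23355463/7749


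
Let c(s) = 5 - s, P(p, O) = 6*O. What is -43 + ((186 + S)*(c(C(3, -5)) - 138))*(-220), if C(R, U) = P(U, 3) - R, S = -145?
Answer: 1334917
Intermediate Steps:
C(R, U) = 18 - R (C(R, U) = 6*3 - R = 18 - R)
-43 + ((186 + S)*(c(C(3, -5)) - 138))*(-220) = -43 + ((186 - 145)*((5 - (18 - 1*3)) - 138))*(-220) = -43 + (41*((5 - (18 - 3)) - 138))*(-220) = -43 + (41*((5 - 1*15) - 138))*(-220) = -43 + (41*((5 - 15) - 138))*(-220) = -43 + (41*(-10 - 138))*(-220) = -43 + (41*(-148))*(-220) = -43 - 6068*(-220) = -43 + 1334960 = 1334917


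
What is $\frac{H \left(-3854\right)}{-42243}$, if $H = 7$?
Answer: $\frac{26978}{42243} \approx 0.63864$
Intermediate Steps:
$\frac{H \left(-3854\right)}{-42243} = \frac{7 \left(-3854\right)}{-42243} = \left(-26978\right) \left(- \frac{1}{42243}\right) = \frac{26978}{42243}$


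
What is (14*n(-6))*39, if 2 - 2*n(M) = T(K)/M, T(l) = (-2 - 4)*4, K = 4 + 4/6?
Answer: -546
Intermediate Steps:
K = 14/3 (K = 4 + 4*(⅙) = 4 + ⅔ = 14/3 ≈ 4.6667)
T(l) = -24 (T(l) = -6*4 = -24)
n(M) = 1 + 12/M (n(M) = 1 - (-12)/M = 1 + 12/M)
(14*n(-6))*39 = (14*((12 - 6)/(-6)))*39 = (14*(-⅙*6))*39 = (14*(-1))*39 = -14*39 = -546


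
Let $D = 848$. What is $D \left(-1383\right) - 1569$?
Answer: $-1174353$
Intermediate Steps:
$D \left(-1383\right) - 1569 = 848 \left(-1383\right) - 1569 = -1172784 - 1569 = -1174353$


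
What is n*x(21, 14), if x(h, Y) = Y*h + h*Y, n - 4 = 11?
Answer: 8820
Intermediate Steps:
n = 15 (n = 4 + 11 = 15)
x(h, Y) = 2*Y*h (x(h, Y) = Y*h + Y*h = 2*Y*h)
n*x(21, 14) = 15*(2*14*21) = 15*588 = 8820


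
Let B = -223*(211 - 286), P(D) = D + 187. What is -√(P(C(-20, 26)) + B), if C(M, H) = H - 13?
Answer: -5*√677 ≈ -130.10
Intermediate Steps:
C(M, H) = -13 + H
P(D) = 187 + D
B = 16725 (B = -223*(-75) = 16725)
-√(P(C(-20, 26)) + B) = -√((187 + (-13 + 26)) + 16725) = -√((187 + 13) + 16725) = -√(200 + 16725) = -√16925 = -5*√677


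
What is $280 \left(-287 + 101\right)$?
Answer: $-52080$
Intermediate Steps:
$280 \left(-287 + 101\right) = 280 \left(-186\right) = -52080$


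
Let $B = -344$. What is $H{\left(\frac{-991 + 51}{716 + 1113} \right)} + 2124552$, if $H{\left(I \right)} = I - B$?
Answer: $\frac{3886433844}{1829} \approx 2.1249 \cdot 10^{6}$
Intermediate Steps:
$H{\left(I \right)} = 344 + I$ ($H{\left(I \right)} = I - -344 = I + 344 = 344 + I$)
$H{\left(\frac{-991 + 51}{716 + 1113} \right)} + 2124552 = \left(344 + \frac{-991 + 51}{716 + 1113}\right) + 2124552 = \left(344 - \frac{940}{1829}\right) + 2124552 = \frac{628236}{1829} + 2124552 = \frac{3886433844}{1829}$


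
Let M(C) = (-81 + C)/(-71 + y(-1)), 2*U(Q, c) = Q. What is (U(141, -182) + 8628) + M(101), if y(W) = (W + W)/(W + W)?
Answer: 121775/14 ≈ 8698.2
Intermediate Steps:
U(Q, c) = Q/2
y(W) = 1 (y(W) = (2*W)/((2*W)) = (2*W)*(1/(2*W)) = 1)
M(C) = 81/70 - C/70 (M(C) = (-81 + C)/(-71 + 1) = (-81 + C)/(-70) = (-81 + C)*(-1/70) = 81/70 - C/70)
(U(141, -182) + 8628) + M(101) = ((½)*141 + 8628) + (81/70 - 1/70*101) = (141/2 + 8628) + (81/70 - 101/70) = 17397/2 - 2/7 = 121775/14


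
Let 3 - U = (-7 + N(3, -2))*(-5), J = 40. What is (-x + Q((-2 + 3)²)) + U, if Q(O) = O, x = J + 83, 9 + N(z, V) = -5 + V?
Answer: -234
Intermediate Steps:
N(z, V) = -14 + V (N(z, V) = -9 + (-5 + V) = -14 + V)
x = 123 (x = 40 + 83 = 123)
U = -112 (U = 3 - (-7 + (-14 - 2))*(-5) = 3 - (-7 - 16)*(-5) = 3 - (-23)*(-5) = 3 - 1*115 = 3 - 115 = -112)
(-x + Q((-2 + 3)²)) + U = (-1*123 + (-2 + 3)²) - 112 = (-123 + 1²) - 112 = (-123 + 1) - 112 = -122 - 112 = -234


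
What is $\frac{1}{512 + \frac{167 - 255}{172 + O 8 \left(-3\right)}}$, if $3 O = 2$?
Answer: $\frac{39}{19946} \approx 0.0019553$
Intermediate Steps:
$O = \frac{2}{3}$ ($O = \frac{1}{3} \cdot 2 = \frac{2}{3} \approx 0.66667$)
$\frac{1}{512 + \frac{167 - 255}{172 + O 8 \left(-3\right)}} = \frac{1}{512 + \frac{167 - 255}{172 + \frac{2}{3} \cdot 8 \left(-3\right)}} = \frac{1}{512 - \frac{88}{172 + \frac{16}{3} \left(-3\right)}} = \frac{1}{512 - \frac{88}{172 - 16}} = \frac{1}{512 - \frac{88}{156}} = \frac{1}{512 - \frac{22}{39}} = \frac{1}{\frac{19946}{39}} = \frac{39}{19946}$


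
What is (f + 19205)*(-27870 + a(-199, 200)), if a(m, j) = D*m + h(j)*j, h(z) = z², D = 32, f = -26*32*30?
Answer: -45842960310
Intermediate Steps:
f = -24960 (f = -832*30 = -24960)
a(m, j) = j³ + 32*m (a(m, j) = 32*m + j²*j = 32*m + j³ = j³ + 32*m)
(f + 19205)*(-27870 + a(-199, 200)) = (-24960 + 19205)*(-27870 + (200³ + 32*(-199))) = -5755*(-27870 + (8000000 - 6368)) = -5755*(-27870 + 7993632) = -5755*7965762 = -45842960310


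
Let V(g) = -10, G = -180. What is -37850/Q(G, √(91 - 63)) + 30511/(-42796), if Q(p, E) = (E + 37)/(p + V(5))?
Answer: 875950318673/4414572 - 14383000*√7/1341 ≈ 1.7005e+5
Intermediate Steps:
Q(p, E) = (37 + E)/(-10 + p) (Q(p, E) = (E + 37)/(p - 10) = (37 + E)/(-10 + p))
-37850/Q(G, √(91 - 63)) + 30511/(-42796) = -37850*(-10 - 180)/(37 + √(91 - 63)) + 30511/(-42796) = -37850*(-190/(37 + √28)) + 30511*(-1/42796) = -37850*(-190/(37 + 2*√7)) - 2347/3292 = -37850/(-37/190 - √7/95) - 2347/3292 = -2347/3292 - 37850/(-37/190 - √7/95)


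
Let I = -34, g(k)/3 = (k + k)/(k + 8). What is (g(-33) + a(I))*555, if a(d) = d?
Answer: -72372/5 ≈ -14474.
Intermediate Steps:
g(k) = 6*k/(8 + k) (g(k) = 3*((k + k)/(k + 8)) = 3*((2*k)/(8 + k)) = 3*(2*k/(8 + k)) = 6*k/(8 + k))
(g(-33) + a(I))*555 = (6*(-33)/(8 - 33) - 34)*555 = (6*(-33)/(-25) - 34)*555 = (6*(-33)*(-1/25) - 34)*555 = (198/25 - 34)*555 = -652/25*555 = -72372/5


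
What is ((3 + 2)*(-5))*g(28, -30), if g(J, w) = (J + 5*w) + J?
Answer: 2350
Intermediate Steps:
g(J, w) = 2*J + 5*w
((3 + 2)*(-5))*g(28, -30) = ((3 + 2)*(-5))*(2*28 + 5*(-30)) = (5*(-5))*(56 - 150) = -25*(-94) = 2350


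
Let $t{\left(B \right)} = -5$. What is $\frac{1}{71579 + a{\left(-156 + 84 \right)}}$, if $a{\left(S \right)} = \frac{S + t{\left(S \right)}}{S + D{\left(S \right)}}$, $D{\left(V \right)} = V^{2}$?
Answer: $\frac{5112}{365911771} \approx 1.3971 \cdot 10^{-5}$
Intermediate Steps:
$a{\left(S \right)} = \frac{-5 + S}{S + S^{2}}$ ($a{\left(S \right)} = \frac{S - 5}{S + S^{2}} = \frac{-5 + S}{S + S^{2}}$)
$\frac{1}{71579 + a{\left(-156 + 84 \right)}} = \frac{1}{71579 + \frac{-5 + \left(-156 + 84\right)}{\left(-156 + 84\right) \left(1 + \left(-156 + 84\right)\right)}} = \frac{1}{71579 + \frac{-5 - 72}{\left(-72\right) \left(1 - 72\right)}} = \frac{1}{71579 - \frac{1}{72} \frac{1}{-71} \left(-77\right)} = \frac{1}{71579 - \left(- \frac{1}{5112}\right) \left(-77\right)} = \frac{1}{71579 - \frac{77}{5112}} = \frac{1}{\frac{365911771}{5112}} = \frac{5112}{365911771}$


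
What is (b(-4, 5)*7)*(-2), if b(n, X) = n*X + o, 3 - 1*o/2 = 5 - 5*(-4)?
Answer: 896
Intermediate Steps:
o = -44 (o = 6 - 2*(5 - 5*(-4)) = 6 - 2*(5 + 20) = 6 - 2*25 = 6 - 50 = -44)
b(n, X) = -44 + X*n (b(n, X) = n*X - 44 = X*n - 44 = -44 + X*n)
(b(-4, 5)*7)*(-2) = ((-44 + 5*(-4))*7)*(-2) = ((-44 - 20)*7)*(-2) = -64*7*(-2) = -448*(-2) = 896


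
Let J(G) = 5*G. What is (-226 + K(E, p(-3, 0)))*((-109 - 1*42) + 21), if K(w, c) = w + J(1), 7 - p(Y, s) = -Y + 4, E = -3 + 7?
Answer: 28210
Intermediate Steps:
E = 4
p(Y, s) = 3 + Y (p(Y, s) = 7 - (-Y + 4) = 7 - (4 - Y) = 7 + (-4 + Y) = 3 + Y)
K(w, c) = 5 + w (K(w, c) = w + 5*1 = w + 5 = 5 + w)
(-226 + K(E, p(-3, 0)))*((-109 - 1*42) + 21) = (-226 + (5 + 4))*((-109 - 1*42) + 21) = (-226 + 9)*((-109 - 42) + 21) = -217*(-151 + 21) = -217*(-130) = 28210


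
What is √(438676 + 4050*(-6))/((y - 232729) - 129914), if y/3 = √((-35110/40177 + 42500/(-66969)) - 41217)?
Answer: -108414684021651*√103594/19657968580369776502 - I*√3434685714797654207635536638/19657968580369776502 ≈ -0.0017751 - 2.9813e-6*I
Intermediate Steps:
y = I*√33155257204062534583427/298957057 (y = 3*√((-35110/40177 + 42500/(-66969)) - 41217) = 3*√((-35110*1/40177 + 42500*(-1/66969)) - 41217) = 3*√((-35110/40177 - 42500/66969) - 41217) = 3*√(-4058804090/2690613513 - 41217) = 3*√(-110903075969411/2690613513) = 3*(I*√33155257204062534583427/896871171) = I*√33155257204062534583427/298957057 ≈ 609.07*I)
√(438676 + 4050*(-6))/((y - 232729) - 129914) = √(438676 + 4050*(-6))/((I*√33155257204062534583427/298957057 - 232729) - 129914) = √(438676 - 24300)/((-232729 + I*√33155257204062534583427/298957057) - 129914) = √414376/(-362643 + I*√33155257204062534583427/298957057) = (2*√103594)/(-362643 + I*√33155257204062534583427/298957057) = 2*√103594/(-362643 + I*√33155257204062534583427/298957057)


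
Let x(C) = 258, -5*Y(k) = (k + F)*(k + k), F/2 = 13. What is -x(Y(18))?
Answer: -258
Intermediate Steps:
F = 26 (F = 2*13 = 26)
Y(k) = -2*k*(26 + k)/5 (Y(k) = -(k + 26)*(k + k)/5 = -(26 + k)*2*k/5 = -2*k*(26 + k)/5)
-x(Y(18)) = -1*258 = -258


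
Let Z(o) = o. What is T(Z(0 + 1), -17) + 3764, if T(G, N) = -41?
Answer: 3723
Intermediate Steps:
T(Z(0 + 1), -17) + 3764 = -41 + 3764 = 3723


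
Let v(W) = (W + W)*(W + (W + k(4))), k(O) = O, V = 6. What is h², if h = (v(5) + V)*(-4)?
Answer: 341056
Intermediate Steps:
v(W) = 2*W*(4 + 2*W) (v(W) = (W + W)*(W + (W + 4)) = (2*W)*(W + (4 + W)) = (2*W)*(4 + 2*W) = 2*W*(4 + 2*W))
h = -584 (h = (4*5*(2 + 5) + 6)*(-4) = (4*5*7 + 6)*(-4) = (140 + 6)*(-4) = 146*(-4) = -584)
h² = (-584)² = 341056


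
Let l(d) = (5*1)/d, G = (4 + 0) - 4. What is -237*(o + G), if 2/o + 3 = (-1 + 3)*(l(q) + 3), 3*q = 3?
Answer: -474/13 ≈ -36.462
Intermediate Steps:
q = 1 (q = (⅓)*3 = 1)
G = 0 (G = 4 - 4 = 0)
l(d) = 5/d
o = 2/13 (o = 2/(-3 + (-1 + 3)*(5/1 + 3)) = 2/(-3 + 2*(5*1 + 3)) = 2/(-3 + 2*(5 + 3)) = 2/(-3 + 2*8) = 2/(-3 + 16) = 2/13 ≈ 0.15385)
-237*(o + G) = -237*(2/13 + 0) = -237*2/13 = -474/13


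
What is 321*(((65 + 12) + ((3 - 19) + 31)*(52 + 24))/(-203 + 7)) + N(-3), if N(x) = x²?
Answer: -388893/196 ≈ -1984.1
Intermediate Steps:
321*(((65 + 12) + ((3 - 19) + 31)*(52 + 24))/(-203 + 7)) + N(-3) = 321*(((65 + 12) + ((3 - 19) + 31)*(52 + 24))/(-203 + 7)) + (-3)² = 321*((77 + (-16 + 31)*76)/(-196)) + 9 = 321*((77 + 15*76)*(-1/196)) + 9 = 321*((77 + 1140)*(-1/196)) + 9 = 321*(1217*(-1/196)) + 9 = 321*(-1217/196) + 9 = -390657/196 + 9 = -388893/196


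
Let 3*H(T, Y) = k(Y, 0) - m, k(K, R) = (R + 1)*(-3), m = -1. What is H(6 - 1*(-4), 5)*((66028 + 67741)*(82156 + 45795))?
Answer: -34231754638/3 ≈ -1.1411e+10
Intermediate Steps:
k(K, R) = -3 - 3*R (k(K, R) = (1 + R)*(-3) = -3 - 3*R)
H(T, Y) = -⅔ (H(T, Y) = ((-3 - 3*0) - 1*(-1))/3 = ((-3 + 0) + 1)/3 = (-3 + 1)/3 = (⅓)*(-2) = -⅔)
H(6 - 1*(-4), 5)*((66028 + 67741)*(82156 + 45795)) = -2*(66028 + 67741)*(82156 + 45795)/3 = -267538*127951/3 = -⅔*17115877319 = -34231754638/3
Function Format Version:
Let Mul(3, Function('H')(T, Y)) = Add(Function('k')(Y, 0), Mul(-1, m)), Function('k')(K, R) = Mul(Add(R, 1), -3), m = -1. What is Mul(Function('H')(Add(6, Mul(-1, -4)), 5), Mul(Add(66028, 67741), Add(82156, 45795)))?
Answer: Rational(-34231754638, 3) ≈ -1.1411e+10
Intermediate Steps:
Function('k')(K, R) = Add(-3, Mul(-3, R)) (Function('k')(K, R) = Mul(Add(1, R), -3) = Add(-3, Mul(-3, R)))
Function('H')(T, Y) = Rational(-2, 3) (Function('H')(T, Y) = Mul(Rational(1, 3), Add(Add(-3, Mul(-3, 0)), Mul(-1, -1))) = Mul(Rational(1, 3), Add(Add(-3, 0), 1)) = Mul(Rational(1, 3), Add(-3, 1)) = Mul(Rational(1, 3), -2) = Rational(-2, 3))
Mul(Function('H')(Add(6, Mul(-1, -4)), 5), Mul(Add(66028, 67741), Add(82156, 45795))) = Mul(Rational(-2, 3), Mul(Add(66028, 67741), Add(82156, 45795))) = Mul(Rational(-2, 3), Mul(133769, 127951)) = Mul(Rational(-2, 3), 17115877319) = Rational(-34231754638, 3)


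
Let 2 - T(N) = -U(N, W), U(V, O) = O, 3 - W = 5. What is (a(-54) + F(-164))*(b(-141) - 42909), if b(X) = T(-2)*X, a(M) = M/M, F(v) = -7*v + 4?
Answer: -49474077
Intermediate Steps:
W = -2 (W = 3 - 1*5 = 3 - 5 = -2)
T(N) = 0 (T(N) = 2 - (-1)*(-2) = 2 - 1*2 = 2 - 2 = 0)
F(v) = 4 - 7*v
a(M) = 1
b(X) = 0 (b(X) = 0*X = 0)
(a(-54) + F(-164))*(b(-141) - 42909) = (1 + (4 - 7*(-164)))*(0 - 42909) = (1 + (4 + 1148))*(-42909) = (1 + 1152)*(-42909) = 1153*(-42909) = -49474077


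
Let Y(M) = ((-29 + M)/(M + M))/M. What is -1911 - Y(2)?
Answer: -15261/8 ≈ -1907.6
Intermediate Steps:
Y(M) = (-29 + M)/(2*M²) (Y(M) = ((-29 + M)/((2*M)))/M = ((-29 + M)*(1/(2*M)))/M = ((-29 + M)/(2*M))/M = (-29 + M)/(2*M²))
-1911 - Y(2) = -1911 - (-29 + 2)/(2*2²) = -1911 - (-27)/(2*4) = -1911 - 1*(-27/8) = -1911 + 27/8 = -15261/8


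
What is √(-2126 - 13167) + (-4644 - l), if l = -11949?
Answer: 7305 + I*√15293 ≈ 7305.0 + 123.66*I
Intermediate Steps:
√(-2126 - 13167) + (-4644 - l) = √(-2126 - 13167) + (-4644 - 1*(-11949)) = √(-15293) + (-4644 + 11949) = I*√15293 + 7305 = 7305 + I*√15293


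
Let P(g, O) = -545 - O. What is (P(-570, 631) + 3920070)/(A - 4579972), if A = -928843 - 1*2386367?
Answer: -1959447/3947591 ≈ -0.49637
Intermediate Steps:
A = -3315210 (A = -928843 - 2386367 = -3315210)
(P(-570, 631) + 3920070)/(A - 4579972) = ((-545 - 1*631) + 3920070)/(-3315210 - 4579972) = ((-545 - 631) + 3920070)/(-7895182) = (-1176 + 3920070)*(-1/7895182) = 3918894*(-1/7895182) = -1959447/3947591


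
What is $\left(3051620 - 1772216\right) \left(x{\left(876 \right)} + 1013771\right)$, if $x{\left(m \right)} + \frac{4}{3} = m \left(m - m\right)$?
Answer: $1297020966612$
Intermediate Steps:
$x{\left(m \right)} = - \frac{4}{3}$ ($x{\left(m \right)} = - \frac{4}{3} + m \left(m - m\right) = - \frac{4}{3} + m 0 = - \frac{4}{3} + 0 = - \frac{4}{3}$)
$\left(3051620 - 1772216\right) \left(x{\left(876 \right)} + 1013771\right) = \left(3051620 - 1772216\right) \left(- \frac{4}{3} + 1013771\right) = \left(3051620 - 1772216\right) \frac{3041309}{3} = 1279404 \cdot \frac{3041309}{3} = 1297020966612$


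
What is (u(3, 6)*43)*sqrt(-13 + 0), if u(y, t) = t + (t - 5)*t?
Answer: 516*I*sqrt(13) ≈ 1860.5*I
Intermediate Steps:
u(y, t) = t + t*(-5 + t) (u(y, t) = t + (-5 + t)*t = t + t*(-5 + t))
(u(3, 6)*43)*sqrt(-13 + 0) = ((6*(-4 + 6))*43)*sqrt(-13 + 0) = ((6*2)*43)*sqrt(-13) = (12*43)*(I*sqrt(13)) = 516*(I*sqrt(13)) = 516*I*sqrt(13)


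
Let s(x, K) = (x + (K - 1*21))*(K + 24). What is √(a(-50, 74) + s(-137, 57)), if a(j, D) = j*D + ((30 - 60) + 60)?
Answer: I*√11851 ≈ 108.86*I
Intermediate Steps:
a(j, D) = 30 + D*j (a(j, D) = D*j + (-30 + 60) = D*j + 30 = 30 + D*j)
s(x, K) = (24 + K)*(-21 + K + x) (s(x, K) = (x + (K - 21))*(24 + K) = (x + (-21 + K))*(24 + K) = (-21 + K + x)*(24 + K) = (24 + K)*(-21 + K + x))
√(a(-50, 74) + s(-137, 57)) = √((30 + 74*(-50)) + (-504 + 57² + 3*57 + 24*(-137) + 57*(-137))) = √((30 - 3700) + (-504 + 3249 + 171 - 3288 - 7809)) = √(-3670 - 8181) = √(-11851) = I*√11851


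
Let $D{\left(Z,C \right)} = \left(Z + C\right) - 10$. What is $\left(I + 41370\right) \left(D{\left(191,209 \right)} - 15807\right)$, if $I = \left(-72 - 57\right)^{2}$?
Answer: $-894355587$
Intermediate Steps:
$I = 16641$ ($I = \left(-129\right)^{2} = 16641$)
$D{\left(Z,C \right)} = -10 + C + Z$ ($D{\left(Z,C \right)} = \left(C + Z\right) - 10 = -10 + C + Z$)
$\left(I + 41370\right) \left(D{\left(191,209 \right)} - 15807\right) = \left(16641 + 41370\right) \left(\left(-10 + 209 + 191\right) - 15807\right) = 58011 \left(390 - 15807\right) = 58011 \left(-15417\right) = -894355587$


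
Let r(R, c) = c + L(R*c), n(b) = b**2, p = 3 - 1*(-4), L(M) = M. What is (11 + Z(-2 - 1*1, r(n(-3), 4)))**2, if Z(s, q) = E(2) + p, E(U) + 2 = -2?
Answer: 196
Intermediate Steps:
E(U) = -4 (E(U) = -2 - 2 = -4)
p = 7 (p = 3 + 4 = 7)
r(R, c) = c + R*c
Z(s, q) = 3 (Z(s, q) = -4 + 7 = 3)
(11 + Z(-2 - 1*1, r(n(-3), 4)))**2 = (11 + 3)**2 = 14**2 = 196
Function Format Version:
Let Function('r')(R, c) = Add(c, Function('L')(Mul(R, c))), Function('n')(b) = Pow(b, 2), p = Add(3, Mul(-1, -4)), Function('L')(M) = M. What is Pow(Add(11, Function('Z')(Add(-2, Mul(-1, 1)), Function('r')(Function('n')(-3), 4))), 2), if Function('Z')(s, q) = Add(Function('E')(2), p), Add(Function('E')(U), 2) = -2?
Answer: 196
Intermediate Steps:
Function('E')(U) = -4 (Function('E')(U) = Add(-2, -2) = -4)
p = 7 (p = Add(3, 4) = 7)
Function('r')(R, c) = Add(c, Mul(R, c))
Function('Z')(s, q) = 3 (Function('Z')(s, q) = Add(-4, 7) = 3)
Pow(Add(11, Function('Z')(Add(-2, Mul(-1, 1)), Function('r')(Function('n')(-3), 4))), 2) = Pow(Add(11, 3), 2) = Pow(14, 2) = 196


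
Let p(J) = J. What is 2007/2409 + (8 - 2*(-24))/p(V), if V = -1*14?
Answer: -2543/803 ≈ -3.1669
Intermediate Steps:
V = -14
2007/2409 + (8 - 2*(-24))/p(V) = 2007/2409 + (8 - 2*(-24))/(-14) = 2007*(1/2409) + (8 + 48)*(-1/14) = 669/803 + 56*(-1/14) = 669/803 - 4 = -2543/803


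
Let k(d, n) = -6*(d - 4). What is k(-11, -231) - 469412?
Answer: -469322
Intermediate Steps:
k(d, n) = 24 - 6*d (k(d, n) = -6*(-4 + d) = 24 - 6*d)
k(-11, -231) - 469412 = (24 - 6*(-11)) - 469412 = (24 + 66) - 469412 = 90 - 469412 = -469322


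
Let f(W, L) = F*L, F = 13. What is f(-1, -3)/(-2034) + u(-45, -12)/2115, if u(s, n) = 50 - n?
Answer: 23177/477990 ≈ 0.048488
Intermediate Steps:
f(W, L) = 13*L
f(-1, -3)/(-2034) + u(-45, -12)/2115 = (13*(-3))/(-2034) + (50 - 1*(-12))/2115 = -39*(-1/2034) + (50 + 12)*(1/2115) = 13/678 + 62*(1/2115) = 13/678 + 62/2115 = 23177/477990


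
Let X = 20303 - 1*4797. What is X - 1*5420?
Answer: 10086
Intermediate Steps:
X = 15506 (X = 20303 - 4797 = 15506)
X - 1*5420 = 15506 - 1*5420 = 15506 - 5420 = 10086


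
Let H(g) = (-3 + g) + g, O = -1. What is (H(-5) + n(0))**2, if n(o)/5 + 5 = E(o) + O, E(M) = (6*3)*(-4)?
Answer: 162409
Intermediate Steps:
E(M) = -72 (E(M) = 18*(-4) = -72)
H(g) = -3 + 2*g
n(o) = -390 (n(o) = -25 + 5*(-72 - 1) = -25 + 5*(-73) = -25 - 365 = -390)
(H(-5) + n(0))**2 = ((-3 + 2*(-5)) - 390)**2 = ((-3 - 10) - 390)**2 = (-13 - 390)**2 = (-403)**2 = 162409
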